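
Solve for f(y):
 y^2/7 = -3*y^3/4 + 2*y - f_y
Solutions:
 f(y) = C1 - 3*y^4/16 - y^3/21 + y^2


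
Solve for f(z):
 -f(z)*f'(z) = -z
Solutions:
 f(z) = -sqrt(C1 + z^2)
 f(z) = sqrt(C1 + z^2)


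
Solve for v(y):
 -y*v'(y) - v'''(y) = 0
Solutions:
 v(y) = C1 + Integral(C2*airyai(-y) + C3*airybi(-y), y)


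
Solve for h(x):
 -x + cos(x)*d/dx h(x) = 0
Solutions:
 h(x) = C1 + Integral(x/cos(x), x)


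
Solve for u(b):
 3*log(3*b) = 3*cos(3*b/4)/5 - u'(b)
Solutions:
 u(b) = C1 - 3*b*log(b) - 3*b*log(3) + 3*b + 4*sin(3*b/4)/5


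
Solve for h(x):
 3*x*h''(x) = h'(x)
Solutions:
 h(x) = C1 + C2*x^(4/3)


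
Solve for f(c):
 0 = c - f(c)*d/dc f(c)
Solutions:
 f(c) = -sqrt(C1 + c^2)
 f(c) = sqrt(C1 + c^2)


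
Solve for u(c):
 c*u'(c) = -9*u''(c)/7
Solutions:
 u(c) = C1 + C2*erf(sqrt(14)*c/6)


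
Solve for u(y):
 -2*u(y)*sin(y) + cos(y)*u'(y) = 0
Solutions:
 u(y) = C1/cos(y)^2


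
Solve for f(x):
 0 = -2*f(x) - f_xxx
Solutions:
 f(x) = C3*exp(-2^(1/3)*x) + (C1*sin(2^(1/3)*sqrt(3)*x/2) + C2*cos(2^(1/3)*sqrt(3)*x/2))*exp(2^(1/3)*x/2)


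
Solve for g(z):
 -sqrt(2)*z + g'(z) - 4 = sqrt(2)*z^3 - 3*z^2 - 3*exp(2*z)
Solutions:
 g(z) = C1 + sqrt(2)*z^4/4 - z^3 + sqrt(2)*z^2/2 + 4*z - 3*exp(2*z)/2


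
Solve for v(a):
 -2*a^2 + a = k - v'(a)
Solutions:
 v(a) = C1 + 2*a^3/3 - a^2/2 + a*k


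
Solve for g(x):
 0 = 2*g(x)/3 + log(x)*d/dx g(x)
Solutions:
 g(x) = C1*exp(-2*li(x)/3)


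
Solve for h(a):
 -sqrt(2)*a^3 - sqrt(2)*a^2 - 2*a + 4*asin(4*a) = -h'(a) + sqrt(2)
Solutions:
 h(a) = C1 + sqrt(2)*a^4/4 + sqrt(2)*a^3/3 + a^2 - 4*a*asin(4*a) + sqrt(2)*a - sqrt(1 - 16*a^2)


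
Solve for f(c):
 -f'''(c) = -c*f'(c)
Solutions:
 f(c) = C1 + Integral(C2*airyai(c) + C3*airybi(c), c)


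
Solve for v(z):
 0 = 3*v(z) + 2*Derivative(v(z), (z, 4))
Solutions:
 v(z) = (C1*sin(6^(1/4)*z/2) + C2*cos(6^(1/4)*z/2))*exp(-6^(1/4)*z/2) + (C3*sin(6^(1/4)*z/2) + C4*cos(6^(1/4)*z/2))*exp(6^(1/4)*z/2)


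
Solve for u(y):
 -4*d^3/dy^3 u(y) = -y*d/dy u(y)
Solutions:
 u(y) = C1 + Integral(C2*airyai(2^(1/3)*y/2) + C3*airybi(2^(1/3)*y/2), y)


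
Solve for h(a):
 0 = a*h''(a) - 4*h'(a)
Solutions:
 h(a) = C1 + C2*a^5


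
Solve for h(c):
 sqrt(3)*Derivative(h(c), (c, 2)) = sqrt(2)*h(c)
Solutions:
 h(c) = C1*exp(-2^(1/4)*3^(3/4)*c/3) + C2*exp(2^(1/4)*3^(3/4)*c/3)


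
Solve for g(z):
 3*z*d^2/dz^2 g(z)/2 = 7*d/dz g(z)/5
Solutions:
 g(z) = C1 + C2*z^(29/15)


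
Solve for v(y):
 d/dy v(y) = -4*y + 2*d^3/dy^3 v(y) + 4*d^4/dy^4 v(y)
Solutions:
 v(y) = C1 + C4*exp(y/2) - 2*y^2 + (C2*sin(y/2) + C3*cos(y/2))*exp(-y/2)


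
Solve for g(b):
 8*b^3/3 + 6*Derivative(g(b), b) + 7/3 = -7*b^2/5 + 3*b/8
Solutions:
 g(b) = C1 - b^4/9 - 7*b^3/90 + b^2/32 - 7*b/18


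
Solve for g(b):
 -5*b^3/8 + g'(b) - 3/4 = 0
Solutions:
 g(b) = C1 + 5*b^4/32 + 3*b/4


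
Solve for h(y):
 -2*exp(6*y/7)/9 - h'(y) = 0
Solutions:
 h(y) = C1 - 7*exp(6*y/7)/27


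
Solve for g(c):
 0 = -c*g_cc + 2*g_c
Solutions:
 g(c) = C1 + C2*c^3


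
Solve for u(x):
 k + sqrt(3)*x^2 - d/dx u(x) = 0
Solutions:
 u(x) = C1 + k*x + sqrt(3)*x^3/3


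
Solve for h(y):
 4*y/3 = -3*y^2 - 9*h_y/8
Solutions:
 h(y) = C1 - 8*y^3/9 - 16*y^2/27


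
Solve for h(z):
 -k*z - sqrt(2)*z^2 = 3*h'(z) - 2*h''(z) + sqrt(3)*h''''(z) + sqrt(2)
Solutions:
 h(z) = C1 + C2*exp(z*(4*6^(1/3)/(sqrt(729 - 32*sqrt(3)) + 27)^(1/3) + 2^(2/3)*3^(1/6)*(sqrt(729 - 32*sqrt(3)) + 27)^(1/3))/12)*sin(z*(-6^(2/3)*(sqrt(729 - 32*sqrt(3)) + 27)^(1/3) + 4*2^(1/3)*3^(5/6)/(sqrt(729 - 32*sqrt(3)) + 27)^(1/3))/12) + C3*exp(z*(4*6^(1/3)/(sqrt(729 - 32*sqrt(3)) + 27)^(1/3) + 2^(2/3)*3^(1/6)*(sqrt(729 - 32*sqrt(3)) + 27)^(1/3))/12)*cos(z*(-6^(2/3)*(sqrt(729 - 32*sqrt(3)) + 27)^(1/3) + 4*2^(1/3)*3^(5/6)/(sqrt(729 - 32*sqrt(3)) + 27)^(1/3))/12) + C4*exp(-z*(4*6^(1/3)/(sqrt(729 - 32*sqrt(3)) + 27)^(1/3) + 2^(2/3)*3^(1/6)*(sqrt(729 - 32*sqrt(3)) + 27)^(1/3))/6) - k*z^2/6 - 2*k*z/9 - sqrt(2)*z^3/9 - 2*sqrt(2)*z^2/9 - 17*sqrt(2)*z/27


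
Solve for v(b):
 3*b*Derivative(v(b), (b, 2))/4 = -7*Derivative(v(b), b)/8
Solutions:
 v(b) = C1 + C2/b^(1/6)


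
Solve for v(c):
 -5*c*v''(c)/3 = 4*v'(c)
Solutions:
 v(c) = C1 + C2/c^(7/5)


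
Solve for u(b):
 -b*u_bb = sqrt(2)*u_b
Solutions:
 u(b) = C1 + C2*b^(1 - sqrt(2))


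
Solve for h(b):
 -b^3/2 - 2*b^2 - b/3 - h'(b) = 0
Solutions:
 h(b) = C1 - b^4/8 - 2*b^3/3 - b^2/6


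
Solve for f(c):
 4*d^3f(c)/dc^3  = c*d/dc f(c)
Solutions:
 f(c) = C1 + Integral(C2*airyai(2^(1/3)*c/2) + C3*airybi(2^(1/3)*c/2), c)


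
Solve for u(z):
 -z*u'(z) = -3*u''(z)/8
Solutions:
 u(z) = C1 + C2*erfi(2*sqrt(3)*z/3)


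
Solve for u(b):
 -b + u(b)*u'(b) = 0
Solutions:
 u(b) = -sqrt(C1 + b^2)
 u(b) = sqrt(C1 + b^2)


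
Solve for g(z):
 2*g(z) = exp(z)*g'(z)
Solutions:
 g(z) = C1*exp(-2*exp(-z))


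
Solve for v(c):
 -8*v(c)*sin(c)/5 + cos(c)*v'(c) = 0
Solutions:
 v(c) = C1/cos(c)^(8/5)


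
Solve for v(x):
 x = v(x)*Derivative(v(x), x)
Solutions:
 v(x) = -sqrt(C1 + x^2)
 v(x) = sqrt(C1 + x^2)


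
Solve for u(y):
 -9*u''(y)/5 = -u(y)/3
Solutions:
 u(y) = C1*exp(-sqrt(15)*y/9) + C2*exp(sqrt(15)*y/9)


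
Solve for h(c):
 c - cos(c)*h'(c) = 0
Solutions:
 h(c) = C1 + Integral(c/cos(c), c)


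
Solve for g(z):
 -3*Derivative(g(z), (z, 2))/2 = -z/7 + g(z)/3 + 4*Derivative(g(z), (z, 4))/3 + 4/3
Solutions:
 g(z) = C1*sin(z*sqrt(9 - sqrt(17))/4) + C2*sin(z*sqrt(sqrt(17) + 9)/4) + C3*cos(z*sqrt(9 - sqrt(17))/4) + C4*cos(z*sqrt(sqrt(17) + 9)/4) + 3*z/7 - 4


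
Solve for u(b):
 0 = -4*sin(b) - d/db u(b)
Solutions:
 u(b) = C1 + 4*cos(b)


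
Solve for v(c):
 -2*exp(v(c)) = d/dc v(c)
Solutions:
 v(c) = log(1/(C1 + 2*c))


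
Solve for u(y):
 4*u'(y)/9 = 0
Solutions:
 u(y) = C1


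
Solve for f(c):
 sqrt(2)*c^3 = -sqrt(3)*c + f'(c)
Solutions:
 f(c) = C1 + sqrt(2)*c^4/4 + sqrt(3)*c^2/2


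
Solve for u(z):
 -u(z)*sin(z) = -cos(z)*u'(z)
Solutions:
 u(z) = C1/cos(z)


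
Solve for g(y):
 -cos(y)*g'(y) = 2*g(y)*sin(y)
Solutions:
 g(y) = C1*cos(y)^2


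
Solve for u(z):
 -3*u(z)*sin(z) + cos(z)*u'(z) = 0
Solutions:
 u(z) = C1/cos(z)^3


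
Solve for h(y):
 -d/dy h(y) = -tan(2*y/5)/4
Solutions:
 h(y) = C1 - 5*log(cos(2*y/5))/8


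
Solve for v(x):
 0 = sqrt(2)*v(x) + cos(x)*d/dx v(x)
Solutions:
 v(x) = C1*(sin(x) - 1)^(sqrt(2)/2)/(sin(x) + 1)^(sqrt(2)/2)


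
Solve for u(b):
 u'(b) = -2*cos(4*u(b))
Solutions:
 u(b) = -asin((C1 + exp(16*b))/(C1 - exp(16*b)))/4 + pi/4
 u(b) = asin((C1 + exp(16*b))/(C1 - exp(16*b)))/4


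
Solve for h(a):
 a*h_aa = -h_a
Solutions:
 h(a) = C1 + C2*log(a)


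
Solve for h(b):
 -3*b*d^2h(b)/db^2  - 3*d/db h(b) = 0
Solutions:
 h(b) = C1 + C2*log(b)


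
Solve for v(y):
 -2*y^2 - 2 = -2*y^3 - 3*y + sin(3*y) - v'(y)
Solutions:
 v(y) = C1 - y^4/2 + 2*y^3/3 - 3*y^2/2 + 2*y - cos(3*y)/3


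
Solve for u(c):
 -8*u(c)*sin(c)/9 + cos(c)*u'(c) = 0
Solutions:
 u(c) = C1/cos(c)^(8/9)


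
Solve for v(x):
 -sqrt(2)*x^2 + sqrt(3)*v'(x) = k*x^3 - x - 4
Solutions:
 v(x) = C1 + sqrt(3)*k*x^4/12 + sqrt(6)*x^3/9 - sqrt(3)*x^2/6 - 4*sqrt(3)*x/3


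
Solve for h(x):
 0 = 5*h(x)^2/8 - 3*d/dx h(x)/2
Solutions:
 h(x) = -12/(C1 + 5*x)


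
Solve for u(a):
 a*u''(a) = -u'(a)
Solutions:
 u(a) = C1 + C2*log(a)


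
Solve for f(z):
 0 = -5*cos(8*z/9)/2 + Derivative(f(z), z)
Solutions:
 f(z) = C1 + 45*sin(8*z/9)/16


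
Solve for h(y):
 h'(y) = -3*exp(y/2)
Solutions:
 h(y) = C1 - 6*exp(y/2)


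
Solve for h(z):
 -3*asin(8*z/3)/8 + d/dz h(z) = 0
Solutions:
 h(z) = C1 + 3*z*asin(8*z/3)/8 + 3*sqrt(9 - 64*z^2)/64


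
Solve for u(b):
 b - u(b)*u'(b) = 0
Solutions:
 u(b) = -sqrt(C1 + b^2)
 u(b) = sqrt(C1 + b^2)


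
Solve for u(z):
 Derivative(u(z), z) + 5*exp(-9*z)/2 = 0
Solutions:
 u(z) = C1 + 5*exp(-9*z)/18


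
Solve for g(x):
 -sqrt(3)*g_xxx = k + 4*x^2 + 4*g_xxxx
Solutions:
 g(x) = C1 + C2*x + C3*x^2 + C4*exp(-sqrt(3)*x/4) - sqrt(3)*x^5/45 + 4*x^4/9 + sqrt(3)*x^3*(-3*k - 128)/54


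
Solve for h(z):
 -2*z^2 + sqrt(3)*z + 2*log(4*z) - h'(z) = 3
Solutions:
 h(z) = C1 - 2*z^3/3 + sqrt(3)*z^2/2 + 2*z*log(z) - 5*z + z*log(16)


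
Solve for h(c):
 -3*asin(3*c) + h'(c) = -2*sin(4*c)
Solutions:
 h(c) = C1 + 3*c*asin(3*c) + sqrt(1 - 9*c^2) + cos(4*c)/2


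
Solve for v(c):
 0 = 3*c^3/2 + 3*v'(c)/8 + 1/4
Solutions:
 v(c) = C1 - c^4 - 2*c/3


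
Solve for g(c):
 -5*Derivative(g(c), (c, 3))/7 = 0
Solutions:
 g(c) = C1 + C2*c + C3*c^2


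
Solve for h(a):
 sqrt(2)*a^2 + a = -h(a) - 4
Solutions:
 h(a) = -sqrt(2)*a^2 - a - 4


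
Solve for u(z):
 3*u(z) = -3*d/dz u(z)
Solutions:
 u(z) = C1*exp(-z)


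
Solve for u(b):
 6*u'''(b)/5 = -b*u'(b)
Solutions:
 u(b) = C1 + Integral(C2*airyai(-5^(1/3)*6^(2/3)*b/6) + C3*airybi(-5^(1/3)*6^(2/3)*b/6), b)


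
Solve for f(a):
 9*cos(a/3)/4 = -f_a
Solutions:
 f(a) = C1 - 27*sin(a/3)/4


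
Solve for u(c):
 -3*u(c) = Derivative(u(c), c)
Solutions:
 u(c) = C1*exp(-3*c)


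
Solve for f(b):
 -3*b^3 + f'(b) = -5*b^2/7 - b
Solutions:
 f(b) = C1 + 3*b^4/4 - 5*b^3/21 - b^2/2


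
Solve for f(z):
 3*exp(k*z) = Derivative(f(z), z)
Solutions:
 f(z) = C1 + 3*exp(k*z)/k


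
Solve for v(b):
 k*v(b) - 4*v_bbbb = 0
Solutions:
 v(b) = C1*exp(-sqrt(2)*b*k^(1/4)/2) + C2*exp(sqrt(2)*b*k^(1/4)/2) + C3*exp(-sqrt(2)*I*b*k^(1/4)/2) + C4*exp(sqrt(2)*I*b*k^(1/4)/2)


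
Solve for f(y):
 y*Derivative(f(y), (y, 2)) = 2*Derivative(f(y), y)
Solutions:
 f(y) = C1 + C2*y^3


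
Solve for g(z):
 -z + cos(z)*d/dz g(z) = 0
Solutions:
 g(z) = C1 + Integral(z/cos(z), z)


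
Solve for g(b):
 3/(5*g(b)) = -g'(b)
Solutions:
 g(b) = -sqrt(C1 - 30*b)/5
 g(b) = sqrt(C1 - 30*b)/5


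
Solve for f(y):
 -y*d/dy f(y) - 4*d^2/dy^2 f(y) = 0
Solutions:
 f(y) = C1 + C2*erf(sqrt(2)*y/4)


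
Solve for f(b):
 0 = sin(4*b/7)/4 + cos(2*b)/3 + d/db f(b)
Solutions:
 f(b) = C1 - sin(2*b)/6 + 7*cos(4*b/7)/16


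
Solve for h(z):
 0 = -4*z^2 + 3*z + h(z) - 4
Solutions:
 h(z) = 4*z^2 - 3*z + 4


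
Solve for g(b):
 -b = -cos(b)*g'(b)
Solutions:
 g(b) = C1 + Integral(b/cos(b), b)


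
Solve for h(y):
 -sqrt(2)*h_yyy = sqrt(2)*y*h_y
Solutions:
 h(y) = C1 + Integral(C2*airyai(-y) + C3*airybi(-y), y)


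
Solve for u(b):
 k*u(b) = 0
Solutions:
 u(b) = 0


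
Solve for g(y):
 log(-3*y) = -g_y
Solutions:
 g(y) = C1 - y*log(-y) + y*(1 - log(3))


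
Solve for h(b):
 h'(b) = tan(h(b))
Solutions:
 h(b) = pi - asin(C1*exp(b))
 h(b) = asin(C1*exp(b))


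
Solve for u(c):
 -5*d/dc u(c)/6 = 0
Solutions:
 u(c) = C1


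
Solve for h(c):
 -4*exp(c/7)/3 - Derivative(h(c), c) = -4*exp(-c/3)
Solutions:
 h(c) = C1 - 28*exp(c/7)/3 - 12*exp(-c/3)


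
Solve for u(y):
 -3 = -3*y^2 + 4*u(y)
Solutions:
 u(y) = 3*y^2/4 - 3/4


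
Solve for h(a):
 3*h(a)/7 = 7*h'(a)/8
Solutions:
 h(a) = C1*exp(24*a/49)


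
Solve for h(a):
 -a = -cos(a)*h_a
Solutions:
 h(a) = C1 + Integral(a/cos(a), a)


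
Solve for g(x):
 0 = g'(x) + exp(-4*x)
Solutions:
 g(x) = C1 + exp(-4*x)/4


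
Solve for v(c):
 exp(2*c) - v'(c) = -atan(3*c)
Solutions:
 v(c) = C1 + c*atan(3*c) + exp(2*c)/2 - log(9*c^2 + 1)/6


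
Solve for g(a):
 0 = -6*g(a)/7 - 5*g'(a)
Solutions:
 g(a) = C1*exp(-6*a/35)


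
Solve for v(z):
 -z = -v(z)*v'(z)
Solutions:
 v(z) = -sqrt(C1 + z^2)
 v(z) = sqrt(C1 + z^2)


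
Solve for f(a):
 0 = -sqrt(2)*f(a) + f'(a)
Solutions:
 f(a) = C1*exp(sqrt(2)*a)


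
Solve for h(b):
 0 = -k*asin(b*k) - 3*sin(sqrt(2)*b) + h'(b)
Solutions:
 h(b) = C1 + k*Piecewise((b*asin(b*k) + sqrt(-b^2*k^2 + 1)/k, Ne(k, 0)), (0, True)) - 3*sqrt(2)*cos(sqrt(2)*b)/2


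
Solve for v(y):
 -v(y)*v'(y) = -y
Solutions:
 v(y) = -sqrt(C1 + y^2)
 v(y) = sqrt(C1 + y^2)


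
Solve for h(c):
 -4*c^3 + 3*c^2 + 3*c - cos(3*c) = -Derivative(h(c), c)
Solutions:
 h(c) = C1 + c^4 - c^3 - 3*c^2/2 + sin(3*c)/3


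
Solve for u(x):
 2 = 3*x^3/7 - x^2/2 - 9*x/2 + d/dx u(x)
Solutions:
 u(x) = C1 - 3*x^4/28 + x^3/6 + 9*x^2/4 + 2*x


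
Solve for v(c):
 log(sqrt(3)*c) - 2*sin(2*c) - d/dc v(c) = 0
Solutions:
 v(c) = C1 + c*log(c) - c + c*log(3)/2 + cos(2*c)


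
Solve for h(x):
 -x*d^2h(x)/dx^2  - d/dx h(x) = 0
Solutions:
 h(x) = C1 + C2*log(x)


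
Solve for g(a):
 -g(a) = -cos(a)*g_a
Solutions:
 g(a) = C1*sqrt(sin(a) + 1)/sqrt(sin(a) - 1)


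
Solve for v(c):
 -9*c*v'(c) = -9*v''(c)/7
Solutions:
 v(c) = C1 + C2*erfi(sqrt(14)*c/2)


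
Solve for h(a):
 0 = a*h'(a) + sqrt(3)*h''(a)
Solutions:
 h(a) = C1 + C2*erf(sqrt(2)*3^(3/4)*a/6)


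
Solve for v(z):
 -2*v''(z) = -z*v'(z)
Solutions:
 v(z) = C1 + C2*erfi(z/2)


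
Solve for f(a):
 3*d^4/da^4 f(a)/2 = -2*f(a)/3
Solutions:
 f(a) = (C1*sin(sqrt(3)*a/3) + C2*cos(sqrt(3)*a/3))*exp(-sqrt(3)*a/3) + (C3*sin(sqrt(3)*a/3) + C4*cos(sqrt(3)*a/3))*exp(sqrt(3)*a/3)


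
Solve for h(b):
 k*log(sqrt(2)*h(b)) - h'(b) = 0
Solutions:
 Integral(1/(2*log(_y) + log(2)), (_y, h(b))) = C1 + b*k/2


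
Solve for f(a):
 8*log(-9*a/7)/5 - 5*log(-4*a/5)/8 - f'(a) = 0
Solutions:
 f(a) = C1 + 39*a*log(-a)/40 + a*(-64*log(7) - 39 - 50*log(2) + 25*log(5) + 128*log(3))/40


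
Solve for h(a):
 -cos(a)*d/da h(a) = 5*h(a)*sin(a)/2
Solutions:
 h(a) = C1*cos(a)^(5/2)


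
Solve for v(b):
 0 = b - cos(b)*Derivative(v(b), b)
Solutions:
 v(b) = C1 + Integral(b/cos(b), b)


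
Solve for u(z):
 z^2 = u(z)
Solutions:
 u(z) = z^2


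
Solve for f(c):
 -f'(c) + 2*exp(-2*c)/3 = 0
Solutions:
 f(c) = C1 - exp(-2*c)/3


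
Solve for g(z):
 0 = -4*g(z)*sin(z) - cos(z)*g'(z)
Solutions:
 g(z) = C1*cos(z)^4


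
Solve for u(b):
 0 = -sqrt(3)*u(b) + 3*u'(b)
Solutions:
 u(b) = C1*exp(sqrt(3)*b/3)


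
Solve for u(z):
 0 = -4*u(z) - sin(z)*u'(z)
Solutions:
 u(z) = C1*(cos(z)^2 + 2*cos(z) + 1)/(cos(z)^2 - 2*cos(z) + 1)


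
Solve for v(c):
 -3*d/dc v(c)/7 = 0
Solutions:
 v(c) = C1


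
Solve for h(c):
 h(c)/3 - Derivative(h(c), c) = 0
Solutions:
 h(c) = C1*exp(c/3)


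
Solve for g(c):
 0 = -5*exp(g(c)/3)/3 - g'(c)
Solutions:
 g(c) = 3*log(1/(C1 + 5*c)) + 6*log(3)


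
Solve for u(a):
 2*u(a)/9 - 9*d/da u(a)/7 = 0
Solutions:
 u(a) = C1*exp(14*a/81)


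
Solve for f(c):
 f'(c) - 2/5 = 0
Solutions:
 f(c) = C1 + 2*c/5


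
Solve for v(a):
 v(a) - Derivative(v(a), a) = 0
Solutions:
 v(a) = C1*exp(a)


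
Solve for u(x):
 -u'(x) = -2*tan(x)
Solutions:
 u(x) = C1 - 2*log(cos(x))


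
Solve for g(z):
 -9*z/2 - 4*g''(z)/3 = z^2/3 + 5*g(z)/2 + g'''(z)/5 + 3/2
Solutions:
 g(z) = C1*exp(z*(-80 + 160*2^(2/3)*5^(1/3)/(27*sqrt(3289) + 2009)^(1/3) + 2^(1/3)*5^(2/3)*(27*sqrt(3289) + 2009)^(1/3))/36)*sin(10^(1/3)*sqrt(3)*z*(-5^(1/3)*(27*sqrt(3289) + 2009)^(1/3) + 160*2^(1/3)/(27*sqrt(3289) + 2009)^(1/3))/36) + C2*exp(z*(-80 + 160*2^(2/3)*5^(1/3)/(27*sqrt(3289) + 2009)^(1/3) + 2^(1/3)*5^(2/3)*(27*sqrt(3289) + 2009)^(1/3))/36)*cos(10^(1/3)*sqrt(3)*z*(-5^(1/3)*(27*sqrt(3289) + 2009)^(1/3) + 160*2^(1/3)/(27*sqrt(3289) + 2009)^(1/3))/36) + C3*exp(-z*(160*2^(2/3)*5^(1/3)/(27*sqrt(3289) + 2009)^(1/3) + 40 + 2^(1/3)*5^(2/3)*(27*sqrt(3289) + 2009)^(1/3))/18) - 2*z^2/15 - 9*z/5 - 103/225


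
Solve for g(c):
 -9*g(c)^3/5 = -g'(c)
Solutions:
 g(c) = -sqrt(10)*sqrt(-1/(C1 + 9*c))/2
 g(c) = sqrt(10)*sqrt(-1/(C1 + 9*c))/2


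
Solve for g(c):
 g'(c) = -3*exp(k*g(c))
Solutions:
 g(c) = Piecewise((log(1/(C1*k + 3*c*k))/k, Ne(k, 0)), (nan, True))
 g(c) = Piecewise((C1 - 3*c, Eq(k, 0)), (nan, True))


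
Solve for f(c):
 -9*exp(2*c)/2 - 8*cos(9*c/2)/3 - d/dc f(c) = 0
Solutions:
 f(c) = C1 - 9*exp(2*c)/4 - 16*sin(9*c/2)/27


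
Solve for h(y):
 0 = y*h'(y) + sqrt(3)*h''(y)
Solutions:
 h(y) = C1 + C2*erf(sqrt(2)*3^(3/4)*y/6)


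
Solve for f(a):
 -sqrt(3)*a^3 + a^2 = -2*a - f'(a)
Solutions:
 f(a) = C1 + sqrt(3)*a^4/4 - a^3/3 - a^2


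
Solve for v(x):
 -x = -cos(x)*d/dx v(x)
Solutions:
 v(x) = C1 + Integral(x/cos(x), x)


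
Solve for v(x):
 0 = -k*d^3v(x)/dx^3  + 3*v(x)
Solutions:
 v(x) = C1*exp(3^(1/3)*x*(1/k)^(1/3)) + C2*exp(x*(-3^(1/3) + 3^(5/6)*I)*(1/k)^(1/3)/2) + C3*exp(-x*(3^(1/3) + 3^(5/6)*I)*(1/k)^(1/3)/2)


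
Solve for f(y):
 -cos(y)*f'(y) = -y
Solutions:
 f(y) = C1 + Integral(y/cos(y), y)


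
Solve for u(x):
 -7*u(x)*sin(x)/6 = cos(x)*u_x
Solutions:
 u(x) = C1*cos(x)^(7/6)


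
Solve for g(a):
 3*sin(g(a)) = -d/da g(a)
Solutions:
 g(a) = -acos((-C1 - exp(6*a))/(C1 - exp(6*a))) + 2*pi
 g(a) = acos((-C1 - exp(6*a))/(C1 - exp(6*a)))


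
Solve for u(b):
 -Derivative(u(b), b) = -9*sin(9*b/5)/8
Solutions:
 u(b) = C1 - 5*cos(9*b/5)/8


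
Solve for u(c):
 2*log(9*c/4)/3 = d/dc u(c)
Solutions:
 u(c) = C1 + 2*c*log(c)/3 - 4*c*log(2)/3 - 2*c/3 + 4*c*log(3)/3


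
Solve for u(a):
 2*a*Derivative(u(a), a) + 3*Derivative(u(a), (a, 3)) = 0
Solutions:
 u(a) = C1 + Integral(C2*airyai(-2^(1/3)*3^(2/3)*a/3) + C3*airybi(-2^(1/3)*3^(2/3)*a/3), a)


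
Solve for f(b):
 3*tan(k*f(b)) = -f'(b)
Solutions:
 f(b) = Piecewise((-asin(exp(C1*k - 3*b*k))/k + pi/k, Ne(k, 0)), (nan, True))
 f(b) = Piecewise((asin(exp(C1*k - 3*b*k))/k, Ne(k, 0)), (nan, True))


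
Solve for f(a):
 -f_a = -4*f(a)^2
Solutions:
 f(a) = -1/(C1 + 4*a)


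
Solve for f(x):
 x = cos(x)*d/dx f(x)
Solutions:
 f(x) = C1 + Integral(x/cos(x), x)


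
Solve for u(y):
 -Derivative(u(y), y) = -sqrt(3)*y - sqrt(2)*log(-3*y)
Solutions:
 u(y) = C1 + sqrt(3)*y^2/2 + sqrt(2)*y*log(-y) + sqrt(2)*y*(-1 + log(3))


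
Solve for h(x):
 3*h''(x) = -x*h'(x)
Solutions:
 h(x) = C1 + C2*erf(sqrt(6)*x/6)


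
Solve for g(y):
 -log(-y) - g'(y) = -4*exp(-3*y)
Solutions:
 g(y) = C1 - y*log(-y) + y - 4*exp(-3*y)/3


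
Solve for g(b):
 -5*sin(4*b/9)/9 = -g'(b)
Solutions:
 g(b) = C1 - 5*cos(4*b/9)/4


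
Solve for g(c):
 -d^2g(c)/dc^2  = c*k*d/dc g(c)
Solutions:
 g(c) = Piecewise((-sqrt(2)*sqrt(pi)*C1*erf(sqrt(2)*c*sqrt(k)/2)/(2*sqrt(k)) - C2, (k > 0) | (k < 0)), (-C1*c - C2, True))


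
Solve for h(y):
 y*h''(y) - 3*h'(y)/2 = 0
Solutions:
 h(y) = C1 + C2*y^(5/2)


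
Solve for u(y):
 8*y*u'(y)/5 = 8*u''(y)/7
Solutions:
 u(y) = C1 + C2*erfi(sqrt(70)*y/10)


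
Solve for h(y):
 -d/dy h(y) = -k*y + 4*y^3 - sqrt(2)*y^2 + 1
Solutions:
 h(y) = C1 + k*y^2/2 - y^4 + sqrt(2)*y^3/3 - y


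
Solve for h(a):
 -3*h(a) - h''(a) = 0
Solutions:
 h(a) = C1*sin(sqrt(3)*a) + C2*cos(sqrt(3)*a)


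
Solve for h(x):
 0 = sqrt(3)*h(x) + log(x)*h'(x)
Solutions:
 h(x) = C1*exp(-sqrt(3)*li(x))


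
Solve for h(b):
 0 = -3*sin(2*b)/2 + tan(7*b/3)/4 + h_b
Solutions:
 h(b) = C1 + 3*log(cos(7*b/3))/28 - 3*cos(2*b)/4


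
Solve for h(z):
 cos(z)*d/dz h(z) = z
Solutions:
 h(z) = C1 + Integral(z/cos(z), z)


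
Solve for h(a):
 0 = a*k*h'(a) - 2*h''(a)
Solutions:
 h(a) = Piecewise((-sqrt(pi)*C1*erf(a*sqrt(-k)/2)/sqrt(-k) - C2, (k > 0) | (k < 0)), (-C1*a - C2, True))


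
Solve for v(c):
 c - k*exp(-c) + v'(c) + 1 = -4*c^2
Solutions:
 v(c) = C1 - 4*c^3/3 - c^2/2 - c - k*exp(-c)


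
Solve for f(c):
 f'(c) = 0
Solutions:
 f(c) = C1


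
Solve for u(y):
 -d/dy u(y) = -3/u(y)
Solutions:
 u(y) = -sqrt(C1 + 6*y)
 u(y) = sqrt(C1 + 6*y)


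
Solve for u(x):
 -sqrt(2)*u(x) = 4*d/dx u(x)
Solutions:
 u(x) = C1*exp(-sqrt(2)*x/4)


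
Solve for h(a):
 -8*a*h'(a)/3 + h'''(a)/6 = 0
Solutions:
 h(a) = C1 + Integral(C2*airyai(2*2^(1/3)*a) + C3*airybi(2*2^(1/3)*a), a)


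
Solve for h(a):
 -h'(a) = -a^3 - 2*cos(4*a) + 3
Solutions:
 h(a) = C1 + a^4/4 - 3*a + sin(4*a)/2


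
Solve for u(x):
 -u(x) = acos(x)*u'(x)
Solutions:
 u(x) = C1*exp(-Integral(1/acos(x), x))


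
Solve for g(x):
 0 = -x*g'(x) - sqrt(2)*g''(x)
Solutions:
 g(x) = C1 + C2*erf(2^(1/4)*x/2)


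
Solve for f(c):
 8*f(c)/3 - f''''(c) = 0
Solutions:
 f(c) = C1*exp(-6^(3/4)*c/3) + C2*exp(6^(3/4)*c/3) + C3*sin(6^(3/4)*c/3) + C4*cos(6^(3/4)*c/3)


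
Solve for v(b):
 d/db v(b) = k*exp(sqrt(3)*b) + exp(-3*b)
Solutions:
 v(b) = C1 + sqrt(3)*k*exp(sqrt(3)*b)/3 - exp(-3*b)/3


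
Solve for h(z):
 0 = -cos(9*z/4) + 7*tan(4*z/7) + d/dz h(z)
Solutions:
 h(z) = C1 + 49*log(cos(4*z/7))/4 + 4*sin(9*z/4)/9


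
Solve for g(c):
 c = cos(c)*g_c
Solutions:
 g(c) = C1 + Integral(c/cos(c), c)


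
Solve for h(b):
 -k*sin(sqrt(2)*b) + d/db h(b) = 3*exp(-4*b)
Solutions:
 h(b) = C1 - sqrt(2)*k*cos(sqrt(2)*b)/2 - 3*exp(-4*b)/4


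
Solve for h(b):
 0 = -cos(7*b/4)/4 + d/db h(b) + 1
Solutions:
 h(b) = C1 - b + sin(7*b/4)/7


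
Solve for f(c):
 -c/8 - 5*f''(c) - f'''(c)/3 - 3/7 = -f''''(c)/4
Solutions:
 f(c) = C1 + C2*c + C3*exp(2*c*(1 - sqrt(46))/3) + C4*exp(2*c*(1 + sqrt(46))/3) - c^3/240 - 353*c^2/8400


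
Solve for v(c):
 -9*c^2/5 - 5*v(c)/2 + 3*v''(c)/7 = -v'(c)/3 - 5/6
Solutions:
 v(c) = C1*exp(c*(-7 + sqrt(1939))/18) + C2*exp(-c*(7 + sqrt(1939))/18) - 18*c^2/25 - 24*c/125 + 799/13125


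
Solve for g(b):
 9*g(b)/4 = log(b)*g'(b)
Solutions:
 g(b) = C1*exp(9*li(b)/4)


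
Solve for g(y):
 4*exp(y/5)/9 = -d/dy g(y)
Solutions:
 g(y) = C1 - 20*exp(y/5)/9


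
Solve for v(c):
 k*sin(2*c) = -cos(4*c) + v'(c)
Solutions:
 v(c) = C1 - k*cos(2*c)/2 + sin(4*c)/4


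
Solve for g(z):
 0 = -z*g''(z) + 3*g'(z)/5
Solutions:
 g(z) = C1 + C2*z^(8/5)


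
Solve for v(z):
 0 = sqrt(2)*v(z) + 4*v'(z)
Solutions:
 v(z) = C1*exp(-sqrt(2)*z/4)


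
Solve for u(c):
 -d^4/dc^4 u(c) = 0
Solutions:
 u(c) = C1 + C2*c + C3*c^2 + C4*c^3


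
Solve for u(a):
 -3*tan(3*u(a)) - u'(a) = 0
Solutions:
 u(a) = -asin(C1*exp(-9*a))/3 + pi/3
 u(a) = asin(C1*exp(-9*a))/3


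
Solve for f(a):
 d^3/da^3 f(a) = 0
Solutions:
 f(a) = C1 + C2*a + C3*a^2


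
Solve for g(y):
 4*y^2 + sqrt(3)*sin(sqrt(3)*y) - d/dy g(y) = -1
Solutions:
 g(y) = C1 + 4*y^3/3 + y - cos(sqrt(3)*y)


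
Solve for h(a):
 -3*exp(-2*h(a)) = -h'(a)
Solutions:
 h(a) = log(-sqrt(C1 + 6*a))
 h(a) = log(C1 + 6*a)/2


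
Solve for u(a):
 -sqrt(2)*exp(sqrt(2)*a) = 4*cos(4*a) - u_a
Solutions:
 u(a) = C1 + exp(sqrt(2)*a) + sin(4*a)


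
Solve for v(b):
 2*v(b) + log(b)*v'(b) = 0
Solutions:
 v(b) = C1*exp(-2*li(b))


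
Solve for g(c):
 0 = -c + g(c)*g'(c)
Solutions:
 g(c) = -sqrt(C1 + c^2)
 g(c) = sqrt(C1 + c^2)


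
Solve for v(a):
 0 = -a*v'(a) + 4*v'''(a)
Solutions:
 v(a) = C1 + Integral(C2*airyai(2^(1/3)*a/2) + C3*airybi(2^(1/3)*a/2), a)


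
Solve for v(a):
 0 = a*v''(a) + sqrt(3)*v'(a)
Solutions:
 v(a) = C1 + C2*a^(1 - sqrt(3))


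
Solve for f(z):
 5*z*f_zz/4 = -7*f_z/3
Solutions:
 f(z) = C1 + C2/z^(13/15)


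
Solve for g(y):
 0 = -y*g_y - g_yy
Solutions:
 g(y) = C1 + C2*erf(sqrt(2)*y/2)


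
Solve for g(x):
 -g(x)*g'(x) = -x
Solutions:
 g(x) = -sqrt(C1 + x^2)
 g(x) = sqrt(C1 + x^2)


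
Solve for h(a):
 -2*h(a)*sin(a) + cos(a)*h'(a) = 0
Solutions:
 h(a) = C1/cos(a)^2


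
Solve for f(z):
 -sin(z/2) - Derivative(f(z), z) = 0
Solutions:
 f(z) = C1 + 2*cos(z/2)


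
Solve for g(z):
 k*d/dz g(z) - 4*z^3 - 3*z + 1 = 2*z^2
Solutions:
 g(z) = C1 + z^4/k + 2*z^3/(3*k) + 3*z^2/(2*k) - z/k


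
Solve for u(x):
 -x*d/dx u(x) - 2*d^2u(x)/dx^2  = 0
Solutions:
 u(x) = C1 + C2*erf(x/2)


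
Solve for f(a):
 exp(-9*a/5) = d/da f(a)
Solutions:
 f(a) = C1 - 5*exp(-9*a/5)/9


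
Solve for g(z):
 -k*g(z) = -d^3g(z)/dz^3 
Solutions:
 g(z) = C1*exp(k^(1/3)*z) + C2*exp(k^(1/3)*z*(-1 + sqrt(3)*I)/2) + C3*exp(-k^(1/3)*z*(1 + sqrt(3)*I)/2)


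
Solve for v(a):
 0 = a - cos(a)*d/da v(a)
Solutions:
 v(a) = C1 + Integral(a/cos(a), a)


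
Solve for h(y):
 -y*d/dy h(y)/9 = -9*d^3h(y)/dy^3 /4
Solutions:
 h(y) = C1 + Integral(C2*airyai(6^(2/3)*y/9) + C3*airybi(6^(2/3)*y/9), y)


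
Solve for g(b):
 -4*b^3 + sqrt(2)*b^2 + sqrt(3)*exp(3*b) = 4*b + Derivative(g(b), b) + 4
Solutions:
 g(b) = C1 - b^4 + sqrt(2)*b^3/3 - 2*b^2 - 4*b + sqrt(3)*exp(3*b)/3


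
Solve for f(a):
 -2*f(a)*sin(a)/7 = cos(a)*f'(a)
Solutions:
 f(a) = C1*cos(a)^(2/7)


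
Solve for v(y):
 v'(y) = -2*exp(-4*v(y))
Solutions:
 v(y) = log(-I*(C1 - 8*y)^(1/4))
 v(y) = log(I*(C1 - 8*y)^(1/4))
 v(y) = log(-(C1 - 8*y)^(1/4))
 v(y) = log(C1 - 8*y)/4


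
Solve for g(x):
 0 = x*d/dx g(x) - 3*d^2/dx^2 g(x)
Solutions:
 g(x) = C1 + C2*erfi(sqrt(6)*x/6)


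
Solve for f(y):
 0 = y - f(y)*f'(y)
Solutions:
 f(y) = -sqrt(C1 + y^2)
 f(y) = sqrt(C1 + y^2)


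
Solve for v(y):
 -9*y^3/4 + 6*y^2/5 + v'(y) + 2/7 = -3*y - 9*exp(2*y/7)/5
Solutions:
 v(y) = C1 + 9*y^4/16 - 2*y^3/5 - 3*y^2/2 - 2*y/7 - 63*exp(2*y/7)/10


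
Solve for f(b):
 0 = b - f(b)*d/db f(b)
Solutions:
 f(b) = -sqrt(C1 + b^2)
 f(b) = sqrt(C1 + b^2)


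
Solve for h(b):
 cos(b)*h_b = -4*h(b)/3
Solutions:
 h(b) = C1*(sin(b) - 1)^(2/3)/(sin(b) + 1)^(2/3)


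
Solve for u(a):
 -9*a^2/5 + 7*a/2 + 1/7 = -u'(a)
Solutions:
 u(a) = C1 + 3*a^3/5 - 7*a^2/4 - a/7


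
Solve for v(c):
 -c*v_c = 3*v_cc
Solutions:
 v(c) = C1 + C2*erf(sqrt(6)*c/6)


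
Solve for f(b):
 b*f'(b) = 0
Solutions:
 f(b) = C1


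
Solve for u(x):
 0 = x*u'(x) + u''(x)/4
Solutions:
 u(x) = C1 + C2*erf(sqrt(2)*x)


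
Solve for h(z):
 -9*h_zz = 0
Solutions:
 h(z) = C1 + C2*z


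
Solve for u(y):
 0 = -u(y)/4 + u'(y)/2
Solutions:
 u(y) = C1*exp(y/2)


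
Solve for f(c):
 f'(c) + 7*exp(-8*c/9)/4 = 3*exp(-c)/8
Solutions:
 f(c) = C1 - 3*exp(-c)/8 + 63*exp(-8*c/9)/32


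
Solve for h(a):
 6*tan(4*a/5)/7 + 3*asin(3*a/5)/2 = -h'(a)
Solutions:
 h(a) = C1 - 3*a*asin(3*a/5)/2 - sqrt(25 - 9*a^2)/2 + 15*log(cos(4*a/5))/14


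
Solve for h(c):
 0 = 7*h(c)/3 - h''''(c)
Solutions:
 h(c) = C1*exp(-3^(3/4)*7^(1/4)*c/3) + C2*exp(3^(3/4)*7^(1/4)*c/3) + C3*sin(3^(3/4)*7^(1/4)*c/3) + C4*cos(3^(3/4)*7^(1/4)*c/3)


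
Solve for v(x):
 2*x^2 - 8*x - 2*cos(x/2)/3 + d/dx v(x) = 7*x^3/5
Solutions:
 v(x) = C1 + 7*x^4/20 - 2*x^3/3 + 4*x^2 + 4*sin(x/2)/3


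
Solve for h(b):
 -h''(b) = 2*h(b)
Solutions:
 h(b) = C1*sin(sqrt(2)*b) + C2*cos(sqrt(2)*b)


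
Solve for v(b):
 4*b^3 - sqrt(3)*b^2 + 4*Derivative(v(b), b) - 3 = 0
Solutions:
 v(b) = C1 - b^4/4 + sqrt(3)*b^3/12 + 3*b/4


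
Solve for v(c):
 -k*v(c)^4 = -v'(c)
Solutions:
 v(c) = (-1/(C1 + 3*c*k))^(1/3)
 v(c) = (-1/(C1 + c*k))^(1/3)*(-3^(2/3) - 3*3^(1/6)*I)/6
 v(c) = (-1/(C1 + c*k))^(1/3)*(-3^(2/3) + 3*3^(1/6)*I)/6


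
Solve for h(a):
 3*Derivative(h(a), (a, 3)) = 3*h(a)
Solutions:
 h(a) = C3*exp(a) + (C1*sin(sqrt(3)*a/2) + C2*cos(sqrt(3)*a/2))*exp(-a/2)


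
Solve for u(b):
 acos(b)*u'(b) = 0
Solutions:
 u(b) = C1


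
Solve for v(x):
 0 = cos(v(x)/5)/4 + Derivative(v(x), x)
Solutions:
 x/4 - 5*log(sin(v(x)/5) - 1)/2 + 5*log(sin(v(x)/5) + 1)/2 = C1


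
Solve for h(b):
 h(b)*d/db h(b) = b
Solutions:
 h(b) = -sqrt(C1 + b^2)
 h(b) = sqrt(C1 + b^2)


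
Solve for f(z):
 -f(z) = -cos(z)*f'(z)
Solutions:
 f(z) = C1*sqrt(sin(z) + 1)/sqrt(sin(z) - 1)


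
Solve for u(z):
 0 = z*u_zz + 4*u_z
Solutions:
 u(z) = C1 + C2/z^3


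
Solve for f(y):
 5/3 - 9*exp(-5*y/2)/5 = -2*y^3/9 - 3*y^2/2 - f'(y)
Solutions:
 f(y) = C1 - y^4/18 - y^3/2 - 5*y/3 - 18*exp(-5*y/2)/25


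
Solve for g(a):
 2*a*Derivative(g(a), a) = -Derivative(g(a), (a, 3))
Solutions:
 g(a) = C1 + Integral(C2*airyai(-2^(1/3)*a) + C3*airybi(-2^(1/3)*a), a)


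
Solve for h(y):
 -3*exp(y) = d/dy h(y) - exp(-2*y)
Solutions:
 h(y) = C1 - 3*exp(y) - exp(-2*y)/2


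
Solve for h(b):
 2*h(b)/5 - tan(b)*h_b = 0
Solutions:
 h(b) = C1*sin(b)^(2/5)


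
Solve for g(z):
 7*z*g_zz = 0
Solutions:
 g(z) = C1 + C2*z


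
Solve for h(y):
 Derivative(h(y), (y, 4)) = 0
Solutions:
 h(y) = C1 + C2*y + C3*y^2 + C4*y^3


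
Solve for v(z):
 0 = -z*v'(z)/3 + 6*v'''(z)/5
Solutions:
 v(z) = C1 + Integral(C2*airyai(60^(1/3)*z/6) + C3*airybi(60^(1/3)*z/6), z)


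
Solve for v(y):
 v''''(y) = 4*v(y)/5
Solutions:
 v(y) = C1*exp(-sqrt(2)*5^(3/4)*y/5) + C2*exp(sqrt(2)*5^(3/4)*y/5) + C3*sin(sqrt(2)*5^(3/4)*y/5) + C4*cos(sqrt(2)*5^(3/4)*y/5)


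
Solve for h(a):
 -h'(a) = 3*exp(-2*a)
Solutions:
 h(a) = C1 + 3*exp(-2*a)/2


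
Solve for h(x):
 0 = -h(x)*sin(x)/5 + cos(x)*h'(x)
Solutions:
 h(x) = C1/cos(x)^(1/5)


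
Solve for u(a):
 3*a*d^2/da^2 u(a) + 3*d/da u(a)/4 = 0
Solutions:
 u(a) = C1 + C2*a^(3/4)


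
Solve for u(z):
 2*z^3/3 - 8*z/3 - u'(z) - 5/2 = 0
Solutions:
 u(z) = C1 + z^4/6 - 4*z^2/3 - 5*z/2


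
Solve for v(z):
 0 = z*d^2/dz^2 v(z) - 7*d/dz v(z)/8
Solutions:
 v(z) = C1 + C2*z^(15/8)


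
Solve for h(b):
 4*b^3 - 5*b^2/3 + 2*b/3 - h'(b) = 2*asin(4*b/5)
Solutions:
 h(b) = C1 + b^4 - 5*b^3/9 + b^2/3 - 2*b*asin(4*b/5) - sqrt(25 - 16*b^2)/2


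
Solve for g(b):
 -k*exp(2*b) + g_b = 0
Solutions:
 g(b) = C1 + k*exp(2*b)/2


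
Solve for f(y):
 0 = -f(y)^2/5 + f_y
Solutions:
 f(y) = -5/(C1 + y)


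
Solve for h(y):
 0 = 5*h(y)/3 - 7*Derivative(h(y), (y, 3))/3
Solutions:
 h(y) = C3*exp(5^(1/3)*7^(2/3)*y/7) + (C1*sin(sqrt(3)*5^(1/3)*7^(2/3)*y/14) + C2*cos(sqrt(3)*5^(1/3)*7^(2/3)*y/14))*exp(-5^(1/3)*7^(2/3)*y/14)


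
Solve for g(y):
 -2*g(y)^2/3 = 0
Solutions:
 g(y) = 0


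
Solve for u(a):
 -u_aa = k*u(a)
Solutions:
 u(a) = C1*exp(-a*sqrt(-k)) + C2*exp(a*sqrt(-k))


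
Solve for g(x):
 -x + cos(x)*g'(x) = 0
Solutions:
 g(x) = C1 + Integral(x/cos(x), x)


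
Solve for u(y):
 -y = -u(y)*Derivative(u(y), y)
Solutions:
 u(y) = -sqrt(C1 + y^2)
 u(y) = sqrt(C1 + y^2)


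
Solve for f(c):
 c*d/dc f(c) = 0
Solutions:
 f(c) = C1


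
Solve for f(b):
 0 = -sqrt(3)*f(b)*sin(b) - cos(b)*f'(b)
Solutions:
 f(b) = C1*cos(b)^(sqrt(3))


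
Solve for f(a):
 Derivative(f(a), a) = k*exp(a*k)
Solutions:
 f(a) = C1 + exp(a*k)


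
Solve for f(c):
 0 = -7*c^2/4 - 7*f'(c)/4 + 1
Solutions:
 f(c) = C1 - c^3/3 + 4*c/7


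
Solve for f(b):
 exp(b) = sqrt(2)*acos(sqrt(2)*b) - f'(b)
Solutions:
 f(b) = C1 + sqrt(2)*(b*acos(sqrt(2)*b) - sqrt(2)*sqrt(1 - 2*b^2)/2) - exp(b)


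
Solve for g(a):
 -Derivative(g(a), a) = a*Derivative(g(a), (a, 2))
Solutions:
 g(a) = C1 + C2*log(a)


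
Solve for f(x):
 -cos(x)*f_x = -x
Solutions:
 f(x) = C1 + Integral(x/cos(x), x)


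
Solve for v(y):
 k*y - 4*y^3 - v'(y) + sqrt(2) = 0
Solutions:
 v(y) = C1 + k*y^2/2 - y^4 + sqrt(2)*y


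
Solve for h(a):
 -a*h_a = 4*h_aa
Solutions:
 h(a) = C1 + C2*erf(sqrt(2)*a/4)


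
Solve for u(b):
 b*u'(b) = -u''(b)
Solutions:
 u(b) = C1 + C2*erf(sqrt(2)*b/2)


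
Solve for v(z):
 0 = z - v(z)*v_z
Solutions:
 v(z) = -sqrt(C1 + z^2)
 v(z) = sqrt(C1 + z^2)


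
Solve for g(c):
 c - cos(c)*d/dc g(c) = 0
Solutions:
 g(c) = C1 + Integral(c/cos(c), c)


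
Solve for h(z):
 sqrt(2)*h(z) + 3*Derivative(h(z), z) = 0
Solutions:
 h(z) = C1*exp(-sqrt(2)*z/3)


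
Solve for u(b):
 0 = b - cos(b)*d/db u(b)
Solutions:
 u(b) = C1 + Integral(b/cos(b), b)


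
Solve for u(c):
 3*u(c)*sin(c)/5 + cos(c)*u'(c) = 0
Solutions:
 u(c) = C1*cos(c)^(3/5)


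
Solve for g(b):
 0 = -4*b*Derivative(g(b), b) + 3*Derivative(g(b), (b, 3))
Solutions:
 g(b) = C1 + Integral(C2*airyai(6^(2/3)*b/3) + C3*airybi(6^(2/3)*b/3), b)


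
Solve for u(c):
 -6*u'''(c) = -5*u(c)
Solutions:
 u(c) = C3*exp(5^(1/3)*6^(2/3)*c/6) + (C1*sin(2^(2/3)*3^(1/6)*5^(1/3)*c/4) + C2*cos(2^(2/3)*3^(1/6)*5^(1/3)*c/4))*exp(-5^(1/3)*6^(2/3)*c/12)


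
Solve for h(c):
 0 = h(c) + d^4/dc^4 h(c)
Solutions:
 h(c) = (C1*sin(sqrt(2)*c/2) + C2*cos(sqrt(2)*c/2))*exp(-sqrt(2)*c/2) + (C3*sin(sqrt(2)*c/2) + C4*cos(sqrt(2)*c/2))*exp(sqrt(2)*c/2)


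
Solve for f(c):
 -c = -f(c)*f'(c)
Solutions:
 f(c) = -sqrt(C1 + c^2)
 f(c) = sqrt(C1 + c^2)


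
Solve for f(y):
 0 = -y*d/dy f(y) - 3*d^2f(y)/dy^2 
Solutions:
 f(y) = C1 + C2*erf(sqrt(6)*y/6)


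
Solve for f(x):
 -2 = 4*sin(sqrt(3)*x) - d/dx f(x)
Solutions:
 f(x) = C1 + 2*x - 4*sqrt(3)*cos(sqrt(3)*x)/3


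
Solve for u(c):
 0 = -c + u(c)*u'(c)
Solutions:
 u(c) = -sqrt(C1 + c^2)
 u(c) = sqrt(C1 + c^2)


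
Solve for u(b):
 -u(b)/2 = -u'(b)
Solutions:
 u(b) = C1*exp(b/2)


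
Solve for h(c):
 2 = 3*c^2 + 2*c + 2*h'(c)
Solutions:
 h(c) = C1 - c^3/2 - c^2/2 + c


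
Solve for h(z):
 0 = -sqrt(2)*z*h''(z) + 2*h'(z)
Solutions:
 h(z) = C1 + C2*z^(1 + sqrt(2))


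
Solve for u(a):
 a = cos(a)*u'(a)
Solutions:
 u(a) = C1 + Integral(a/cos(a), a)


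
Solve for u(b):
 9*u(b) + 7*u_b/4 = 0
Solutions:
 u(b) = C1*exp(-36*b/7)


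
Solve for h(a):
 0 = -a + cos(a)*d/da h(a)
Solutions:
 h(a) = C1 + Integral(a/cos(a), a)


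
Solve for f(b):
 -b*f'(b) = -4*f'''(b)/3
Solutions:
 f(b) = C1 + Integral(C2*airyai(6^(1/3)*b/2) + C3*airybi(6^(1/3)*b/2), b)


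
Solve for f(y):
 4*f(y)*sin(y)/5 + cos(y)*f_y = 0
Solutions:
 f(y) = C1*cos(y)^(4/5)


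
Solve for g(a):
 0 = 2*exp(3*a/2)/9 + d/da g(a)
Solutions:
 g(a) = C1 - 4*exp(3*a/2)/27


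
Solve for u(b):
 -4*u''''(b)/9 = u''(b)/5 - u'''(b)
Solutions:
 u(b) = C1 + C2*b + C3*exp(3*b*(15 - sqrt(145))/40) + C4*exp(3*b*(sqrt(145) + 15)/40)


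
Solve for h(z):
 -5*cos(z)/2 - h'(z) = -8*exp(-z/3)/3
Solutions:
 h(z) = C1 - 5*sin(z)/2 - 8*exp(-z/3)


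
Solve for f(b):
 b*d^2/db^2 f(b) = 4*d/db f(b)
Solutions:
 f(b) = C1 + C2*b^5


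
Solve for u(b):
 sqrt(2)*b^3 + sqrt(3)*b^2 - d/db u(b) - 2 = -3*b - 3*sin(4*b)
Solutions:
 u(b) = C1 + sqrt(2)*b^4/4 + sqrt(3)*b^3/3 + 3*b^2/2 - 2*b - 3*cos(4*b)/4


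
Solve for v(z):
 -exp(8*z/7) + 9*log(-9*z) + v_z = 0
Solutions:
 v(z) = C1 - 9*z*log(-z) + 9*z*(1 - 2*log(3)) + 7*exp(8*z/7)/8


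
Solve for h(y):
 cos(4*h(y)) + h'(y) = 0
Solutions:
 h(y) = -asin((C1 + exp(8*y))/(C1 - exp(8*y)))/4 + pi/4
 h(y) = asin((C1 + exp(8*y))/(C1 - exp(8*y)))/4


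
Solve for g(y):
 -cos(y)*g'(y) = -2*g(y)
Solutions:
 g(y) = C1*(sin(y) + 1)/(sin(y) - 1)


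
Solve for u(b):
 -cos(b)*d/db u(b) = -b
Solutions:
 u(b) = C1 + Integral(b/cos(b), b)


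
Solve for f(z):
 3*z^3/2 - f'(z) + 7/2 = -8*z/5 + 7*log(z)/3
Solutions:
 f(z) = C1 + 3*z^4/8 + 4*z^2/5 - 7*z*log(z)/3 + 35*z/6


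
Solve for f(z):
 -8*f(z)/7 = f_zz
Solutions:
 f(z) = C1*sin(2*sqrt(14)*z/7) + C2*cos(2*sqrt(14)*z/7)


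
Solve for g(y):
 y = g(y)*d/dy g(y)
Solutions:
 g(y) = -sqrt(C1 + y^2)
 g(y) = sqrt(C1 + y^2)


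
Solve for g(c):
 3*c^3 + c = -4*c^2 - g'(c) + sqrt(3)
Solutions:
 g(c) = C1 - 3*c^4/4 - 4*c^3/3 - c^2/2 + sqrt(3)*c


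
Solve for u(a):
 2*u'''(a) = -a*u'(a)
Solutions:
 u(a) = C1 + Integral(C2*airyai(-2^(2/3)*a/2) + C3*airybi(-2^(2/3)*a/2), a)


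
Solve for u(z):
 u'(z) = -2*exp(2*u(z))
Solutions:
 u(z) = log(-sqrt(-1/(C1 - 2*z))) - log(2)/2
 u(z) = log(-1/(C1 - 2*z))/2 - log(2)/2


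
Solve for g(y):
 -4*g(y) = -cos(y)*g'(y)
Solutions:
 g(y) = C1*(sin(y)^2 + 2*sin(y) + 1)/(sin(y)^2 - 2*sin(y) + 1)


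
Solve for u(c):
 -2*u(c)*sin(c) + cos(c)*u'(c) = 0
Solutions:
 u(c) = C1/cos(c)^2


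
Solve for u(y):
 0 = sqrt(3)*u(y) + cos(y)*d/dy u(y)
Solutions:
 u(y) = C1*(sin(y) - 1)^(sqrt(3)/2)/(sin(y) + 1)^(sqrt(3)/2)


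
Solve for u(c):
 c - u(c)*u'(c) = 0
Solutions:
 u(c) = -sqrt(C1 + c^2)
 u(c) = sqrt(C1 + c^2)


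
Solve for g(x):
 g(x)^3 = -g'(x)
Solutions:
 g(x) = -sqrt(2)*sqrt(-1/(C1 - x))/2
 g(x) = sqrt(2)*sqrt(-1/(C1 - x))/2


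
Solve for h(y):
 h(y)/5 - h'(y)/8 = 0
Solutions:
 h(y) = C1*exp(8*y/5)


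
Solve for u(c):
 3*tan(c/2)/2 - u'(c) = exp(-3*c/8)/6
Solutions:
 u(c) = C1 + 3*log(tan(c/2)^2 + 1)/2 + 4*exp(-3*c/8)/9


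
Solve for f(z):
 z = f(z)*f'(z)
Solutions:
 f(z) = -sqrt(C1 + z^2)
 f(z) = sqrt(C1 + z^2)


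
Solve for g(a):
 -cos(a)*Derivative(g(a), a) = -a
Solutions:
 g(a) = C1 + Integral(a/cos(a), a)


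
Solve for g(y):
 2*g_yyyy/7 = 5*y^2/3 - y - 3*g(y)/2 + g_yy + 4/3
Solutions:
 g(y) = 10*y^2/9 - 2*y/3 + (C1*sin(sqrt(2)*21^(1/4)*y*sin(atan(sqrt(35)/7)/2)/2) + C2*cos(sqrt(2)*21^(1/4)*y*sin(atan(sqrt(35)/7)/2)/2))*exp(-sqrt(2)*21^(1/4)*y*cos(atan(sqrt(35)/7)/2)/2) + (C3*sin(sqrt(2)*21^(1/4)*y*sin(atan(sqrt(35)/7)/2)/2) + C4*cos(sqrt(2)*21^(1/4)*y*sin(atan(sqrt(35)/7)/2)/2))*exp(sqrt(2)*21^(1/4)*y*cos(atan(sqrt(35)/7)/2)/2) + 64/27


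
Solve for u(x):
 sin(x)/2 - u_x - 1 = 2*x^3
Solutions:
 u(x) = C1 - x^4/2 - x - cos(x)/2


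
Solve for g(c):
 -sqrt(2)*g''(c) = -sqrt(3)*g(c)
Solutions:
 g(c) = C1*exp(-2^(3/4)*3^(1/4)*c/2) + C2*exp(2^(3/4)*3^(1/4)*c/2)


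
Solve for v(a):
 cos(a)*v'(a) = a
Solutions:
 v(a) = C1 + Integral(a/cos(a), a)


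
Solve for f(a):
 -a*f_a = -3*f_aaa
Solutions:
 f(a) = C1 + Integral(C2*airyai(3^(2/3)*a/3) + C3*airybi(3^(2/3)*a/3), a)


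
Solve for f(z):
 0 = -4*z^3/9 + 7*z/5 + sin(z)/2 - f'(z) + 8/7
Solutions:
 f(z) = C1 - z^4/9 + 7*z^2/10 + 8*z/7 - cos(z)/2


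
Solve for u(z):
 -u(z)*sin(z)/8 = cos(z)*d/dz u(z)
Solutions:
 u(z) = C1*cos(z)^(1/8)


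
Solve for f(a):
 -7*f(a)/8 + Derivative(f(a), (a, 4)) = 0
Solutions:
 f(a) = C1*exp(-14^(1/4)*a/2) + C2*exp(14^(1/4)*a/2) + C3*sin(14^(1/4)*a/2) + C4*cos(14^(1/4)*a/2)


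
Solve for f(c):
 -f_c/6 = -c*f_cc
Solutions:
 f(c) = C1 + C2*c^(7/6)


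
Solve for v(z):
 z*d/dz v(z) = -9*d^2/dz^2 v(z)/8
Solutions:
 v(z) = C1 + C2*erf(2*z/3)


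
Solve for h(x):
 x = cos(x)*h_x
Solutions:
 h(x) = C1 + Integral(x/cos(x), x)


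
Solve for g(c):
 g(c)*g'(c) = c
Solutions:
 g(c) = -sqrt(C1 + c^2)
 g(c) = sqrt(C1 + c^2)


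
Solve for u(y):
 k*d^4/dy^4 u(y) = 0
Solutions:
 u(y) = C1 + C2*y + C3*y^2 + C4*y^3


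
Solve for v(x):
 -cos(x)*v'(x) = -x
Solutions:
 v(x) = C1 + Integral(x/cos(x), x)


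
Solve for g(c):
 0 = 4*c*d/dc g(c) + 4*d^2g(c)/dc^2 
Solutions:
 g(c) = C1 + C2*erf(sqrt(2)*c/2)


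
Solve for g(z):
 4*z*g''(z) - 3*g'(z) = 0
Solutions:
 g(z) = C1 + C2*z^(7/4)


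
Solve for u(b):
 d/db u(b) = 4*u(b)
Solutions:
 u(b) = C1*exp(4*b)


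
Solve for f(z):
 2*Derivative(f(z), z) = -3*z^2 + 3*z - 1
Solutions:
 f(z) = C1 - z^3/2 + 3*z^2/4 - z/2


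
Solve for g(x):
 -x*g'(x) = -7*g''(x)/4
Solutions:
 g(x) = C1 + C2*erfi(sqrt(14)*x/7)


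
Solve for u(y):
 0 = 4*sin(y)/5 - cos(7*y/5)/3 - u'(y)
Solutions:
 u(y) = C1 - 5*sin(7*y/5)/21 - 4*cos(y)/5


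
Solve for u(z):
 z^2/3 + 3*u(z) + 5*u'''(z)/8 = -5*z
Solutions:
 u(z) = C3*exp(-2*3^(1/3)*5^(2/3)*z/5) - z^2/9 - 5*z/3 + (C1*sin(3^(5/6)*5^(2/3)*z/5) + C2*cos(3^(5/6)*5^(2/3)*z/5))*exp(3^(1/3)*5^(2/3)*z/5)


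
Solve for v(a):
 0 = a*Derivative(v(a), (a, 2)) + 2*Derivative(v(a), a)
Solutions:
 v(a) = C1 + C2/a


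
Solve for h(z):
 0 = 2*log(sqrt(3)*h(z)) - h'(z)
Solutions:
 -Integral(1/(2*log(_y) + log(3)), (_y, h(z))) = C1 - z


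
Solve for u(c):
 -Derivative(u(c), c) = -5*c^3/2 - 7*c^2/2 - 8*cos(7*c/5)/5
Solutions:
 u(c) = C1 + 5*c^4/8 + 7*c^3/6 + 8*sin(7*c/5)/7


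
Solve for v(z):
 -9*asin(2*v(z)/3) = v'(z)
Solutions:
 Integral(1/asin(2*_y/3), (_y, v(z))) = C1 - 9*z
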